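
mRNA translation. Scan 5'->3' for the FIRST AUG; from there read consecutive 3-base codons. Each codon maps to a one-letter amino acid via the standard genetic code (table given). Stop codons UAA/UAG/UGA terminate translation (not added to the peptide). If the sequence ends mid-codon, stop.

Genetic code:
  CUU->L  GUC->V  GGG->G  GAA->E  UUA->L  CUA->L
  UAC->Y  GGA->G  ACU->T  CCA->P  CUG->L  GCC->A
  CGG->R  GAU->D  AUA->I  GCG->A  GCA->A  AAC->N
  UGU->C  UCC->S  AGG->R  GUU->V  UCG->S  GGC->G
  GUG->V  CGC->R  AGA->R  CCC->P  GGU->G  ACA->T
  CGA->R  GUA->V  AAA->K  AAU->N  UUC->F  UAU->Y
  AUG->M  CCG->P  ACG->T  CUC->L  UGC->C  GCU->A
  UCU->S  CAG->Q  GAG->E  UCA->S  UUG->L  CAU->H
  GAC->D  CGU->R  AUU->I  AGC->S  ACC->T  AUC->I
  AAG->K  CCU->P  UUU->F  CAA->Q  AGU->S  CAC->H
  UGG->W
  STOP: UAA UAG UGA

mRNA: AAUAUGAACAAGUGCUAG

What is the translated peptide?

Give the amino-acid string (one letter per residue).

Answer: MNKC

Derivation:
start AUG at pos 3
pos 3: AUG -> M; peptide=M
pos 6: AAC -> N; peptide=MN
pos 9: AAG -> K; peptide=MNK
pos 12: UGC -> C; peptide=MNKC
pos 15: UAG -> STOP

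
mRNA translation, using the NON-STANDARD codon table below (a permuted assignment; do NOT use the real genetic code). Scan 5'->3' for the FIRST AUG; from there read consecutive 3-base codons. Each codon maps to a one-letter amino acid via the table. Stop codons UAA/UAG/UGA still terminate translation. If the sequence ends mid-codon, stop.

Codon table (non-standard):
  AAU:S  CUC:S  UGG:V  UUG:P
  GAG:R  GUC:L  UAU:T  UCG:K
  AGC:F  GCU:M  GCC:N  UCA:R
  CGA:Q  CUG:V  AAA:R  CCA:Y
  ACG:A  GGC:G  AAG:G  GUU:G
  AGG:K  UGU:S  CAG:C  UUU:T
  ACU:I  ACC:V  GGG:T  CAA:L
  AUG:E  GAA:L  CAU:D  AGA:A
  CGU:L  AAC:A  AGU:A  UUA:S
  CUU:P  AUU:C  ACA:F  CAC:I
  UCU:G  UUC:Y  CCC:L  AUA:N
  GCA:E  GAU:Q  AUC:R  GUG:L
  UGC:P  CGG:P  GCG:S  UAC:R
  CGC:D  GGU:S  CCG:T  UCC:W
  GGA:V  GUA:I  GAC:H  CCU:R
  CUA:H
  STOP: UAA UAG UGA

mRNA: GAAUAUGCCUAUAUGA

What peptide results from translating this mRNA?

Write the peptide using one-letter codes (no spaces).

Answer: ERN

Derivation:
start AUG at pos 4
pos 4: AUG -> E; peptide=E
pos 7: CCU -> R; peptide=ER
pos 10: AUA -> N; peptide=ERN
pos 13: UGA -> STOP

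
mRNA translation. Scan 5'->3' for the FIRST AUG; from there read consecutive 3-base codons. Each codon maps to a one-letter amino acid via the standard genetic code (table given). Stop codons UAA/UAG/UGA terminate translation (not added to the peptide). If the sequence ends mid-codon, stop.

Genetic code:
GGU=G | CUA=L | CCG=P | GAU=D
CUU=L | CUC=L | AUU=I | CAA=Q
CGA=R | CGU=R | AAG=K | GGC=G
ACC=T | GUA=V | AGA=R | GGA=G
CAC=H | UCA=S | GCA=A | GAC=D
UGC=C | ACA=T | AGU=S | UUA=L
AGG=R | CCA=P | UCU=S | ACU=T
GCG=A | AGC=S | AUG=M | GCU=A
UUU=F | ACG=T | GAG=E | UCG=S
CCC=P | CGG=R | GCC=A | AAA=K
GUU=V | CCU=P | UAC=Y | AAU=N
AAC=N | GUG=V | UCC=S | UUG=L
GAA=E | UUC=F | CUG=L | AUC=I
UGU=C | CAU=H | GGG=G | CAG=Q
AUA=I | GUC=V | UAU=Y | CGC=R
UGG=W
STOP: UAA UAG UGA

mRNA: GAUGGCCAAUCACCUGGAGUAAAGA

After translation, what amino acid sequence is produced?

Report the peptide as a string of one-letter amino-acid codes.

start AUG at pos 1
pos 1: AUG -> M; peptide=M
pos 4: GCC -> A; peptide=MA
pos 7: AAU -> N; peptide=MAN
pos 10: CAC -> H; peptide=MANH
pos 13: CUG -> L; peptide=MANHL
pos 16: GAG -> E; peptide=MANHLE
pos 19: UAA -> STOP

Answer: MANHLE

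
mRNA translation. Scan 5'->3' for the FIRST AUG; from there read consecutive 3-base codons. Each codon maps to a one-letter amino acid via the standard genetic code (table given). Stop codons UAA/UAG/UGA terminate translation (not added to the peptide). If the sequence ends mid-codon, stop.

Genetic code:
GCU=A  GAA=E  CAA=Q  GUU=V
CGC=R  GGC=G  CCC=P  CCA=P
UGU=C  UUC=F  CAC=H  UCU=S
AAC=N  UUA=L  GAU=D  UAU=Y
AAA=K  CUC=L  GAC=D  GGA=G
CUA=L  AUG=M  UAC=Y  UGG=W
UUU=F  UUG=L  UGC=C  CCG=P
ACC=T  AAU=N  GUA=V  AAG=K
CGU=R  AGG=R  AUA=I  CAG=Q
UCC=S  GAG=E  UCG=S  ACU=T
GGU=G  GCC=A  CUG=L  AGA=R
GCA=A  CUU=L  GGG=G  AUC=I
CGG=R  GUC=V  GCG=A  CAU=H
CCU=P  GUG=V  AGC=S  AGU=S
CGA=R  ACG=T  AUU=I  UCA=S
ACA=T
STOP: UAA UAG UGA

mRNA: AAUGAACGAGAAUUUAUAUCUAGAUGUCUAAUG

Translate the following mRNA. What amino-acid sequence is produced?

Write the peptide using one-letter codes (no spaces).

start AUG at pos 1
pos 1: AUG -> M; peptide=M
pos 4: AAC -> N; peptide=MN
pos 7: GAG -> E; peptide=MNE
pos 10: AAU -> N; peptide=MNEN
pos 13: UUA -> L; peptide=MNENL
pos 16: UAU -> Y; peptide=MNENLY
pos 19: CUA -> L; peptide=MNENLYL
pos 22: GAU -> D; peptide=MNENLYLD
pos 25: GUC -> V; peptide=MNENLYLDV
pos 28: UAA -> STOP

Answer: MNENLYLDV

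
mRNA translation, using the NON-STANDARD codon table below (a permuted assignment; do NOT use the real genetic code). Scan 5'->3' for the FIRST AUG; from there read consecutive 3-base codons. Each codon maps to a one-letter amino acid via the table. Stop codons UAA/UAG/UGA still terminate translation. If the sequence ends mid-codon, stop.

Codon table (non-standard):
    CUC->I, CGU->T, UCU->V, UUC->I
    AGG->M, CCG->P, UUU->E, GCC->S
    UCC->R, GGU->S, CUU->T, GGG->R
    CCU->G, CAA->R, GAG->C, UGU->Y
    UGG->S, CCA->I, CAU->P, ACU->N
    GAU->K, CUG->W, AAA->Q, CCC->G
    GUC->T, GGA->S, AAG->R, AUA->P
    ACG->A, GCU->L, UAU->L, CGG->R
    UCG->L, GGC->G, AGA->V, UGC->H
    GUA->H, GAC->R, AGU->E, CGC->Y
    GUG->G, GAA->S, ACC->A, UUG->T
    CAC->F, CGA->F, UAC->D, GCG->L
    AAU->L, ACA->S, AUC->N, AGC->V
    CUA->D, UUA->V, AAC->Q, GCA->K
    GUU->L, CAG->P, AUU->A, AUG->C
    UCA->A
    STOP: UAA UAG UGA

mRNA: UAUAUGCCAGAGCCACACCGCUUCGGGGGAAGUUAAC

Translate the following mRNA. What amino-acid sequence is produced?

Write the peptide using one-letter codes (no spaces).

Answer: CICIFYIRSE

Derivation:
start AUG at pos 3
pos 3: AUG -> C; peptide=C
pos 6: CCA -> I; peptide=CI
pos 9: GAG -> C; peptide=CIC
pos 12: CCA -> I; peptide=CICI
pos 15: CAC -> F; peptide=CICIF
pos 18: CGC -> Y; peptide=CICIFY
pos 21: UUC -> I; peptide=CICIFYI
pos 24: GGG -> R; peptide=CICIFYIR
pos 27: GGA -> S; peptide=CICIFYIRS
pos 30: AGU -> E; peptide=CICIFYIRSE
pos 33: UAA -> STOP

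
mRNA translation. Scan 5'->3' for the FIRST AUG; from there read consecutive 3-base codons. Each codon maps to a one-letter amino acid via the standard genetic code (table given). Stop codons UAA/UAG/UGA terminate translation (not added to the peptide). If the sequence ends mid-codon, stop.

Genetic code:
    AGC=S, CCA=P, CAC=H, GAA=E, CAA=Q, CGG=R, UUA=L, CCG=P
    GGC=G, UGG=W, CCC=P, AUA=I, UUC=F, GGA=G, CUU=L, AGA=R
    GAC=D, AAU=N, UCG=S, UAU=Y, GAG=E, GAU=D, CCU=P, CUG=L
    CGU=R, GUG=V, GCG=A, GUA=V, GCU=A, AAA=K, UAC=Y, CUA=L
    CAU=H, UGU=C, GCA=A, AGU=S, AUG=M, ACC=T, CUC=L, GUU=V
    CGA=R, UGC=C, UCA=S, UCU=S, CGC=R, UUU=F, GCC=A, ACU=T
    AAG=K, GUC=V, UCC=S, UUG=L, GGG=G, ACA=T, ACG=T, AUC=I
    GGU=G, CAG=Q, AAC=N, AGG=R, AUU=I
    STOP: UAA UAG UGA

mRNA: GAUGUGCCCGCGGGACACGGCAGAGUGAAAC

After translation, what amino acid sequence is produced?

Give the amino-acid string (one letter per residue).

Answer: MCPRDTAE

Derivation:
start AUG at pos 1
pos 1: AUG -> M; peptide=M
pos 4: UGC -> C; peptide=MC
pos 7: CCG -> P; peptide=MCP
pos 10: CGG -> R; peptide=MCPR
pos 13: GAC -> D; peptide=MCPRD
pos 16: ACG -> T; peptide=MCPRDT
pos 19: GCA -> A; peptide=MCPRDTA
pos 22: GAG -> E; peptide=MCPRDTAE
pos 25: UGA -> STOP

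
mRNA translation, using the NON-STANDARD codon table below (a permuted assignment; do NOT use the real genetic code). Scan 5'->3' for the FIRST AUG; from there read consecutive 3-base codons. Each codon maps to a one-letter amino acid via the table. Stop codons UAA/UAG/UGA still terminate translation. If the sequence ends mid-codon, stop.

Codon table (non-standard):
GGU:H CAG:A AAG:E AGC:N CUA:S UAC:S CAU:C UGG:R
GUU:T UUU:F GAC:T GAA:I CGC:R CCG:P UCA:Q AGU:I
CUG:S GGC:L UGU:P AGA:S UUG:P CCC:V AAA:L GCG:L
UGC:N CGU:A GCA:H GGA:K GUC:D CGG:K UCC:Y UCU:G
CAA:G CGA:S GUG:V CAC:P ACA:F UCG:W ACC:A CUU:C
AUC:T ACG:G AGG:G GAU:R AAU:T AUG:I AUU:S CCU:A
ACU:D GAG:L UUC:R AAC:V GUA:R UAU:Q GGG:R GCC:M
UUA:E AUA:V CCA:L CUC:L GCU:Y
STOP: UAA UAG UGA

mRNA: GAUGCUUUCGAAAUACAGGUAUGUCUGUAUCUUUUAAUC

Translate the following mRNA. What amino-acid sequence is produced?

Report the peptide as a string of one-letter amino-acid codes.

start AUG at pos 1
pos 1: AUG -> I; peptide=I
pos 4: CUU -> C; peptide=IC
pos 7: UCG -> W; peptide=ICW
pos 10: AAA -> L; peptide=ICWL
pos 13: UAC -> S; peptide=ICWLS
pos 16: AGG -> G; peptide=ICWLSG
pos 19: UAU -> Q; peptide=ICWLSGQ
pos 22: GUC -> D; peptide=ICWLSGQD
pos 25: UGU -> P; peptide=ICWLSGQDP
pos 28: AUC -> T; peptide=ICWLSGQDPT
pos 31: UUU -> F; peptide=ICWLSGQDPTF
pos 34: UAA -> STOP

Answer: ICWLSGQDPTF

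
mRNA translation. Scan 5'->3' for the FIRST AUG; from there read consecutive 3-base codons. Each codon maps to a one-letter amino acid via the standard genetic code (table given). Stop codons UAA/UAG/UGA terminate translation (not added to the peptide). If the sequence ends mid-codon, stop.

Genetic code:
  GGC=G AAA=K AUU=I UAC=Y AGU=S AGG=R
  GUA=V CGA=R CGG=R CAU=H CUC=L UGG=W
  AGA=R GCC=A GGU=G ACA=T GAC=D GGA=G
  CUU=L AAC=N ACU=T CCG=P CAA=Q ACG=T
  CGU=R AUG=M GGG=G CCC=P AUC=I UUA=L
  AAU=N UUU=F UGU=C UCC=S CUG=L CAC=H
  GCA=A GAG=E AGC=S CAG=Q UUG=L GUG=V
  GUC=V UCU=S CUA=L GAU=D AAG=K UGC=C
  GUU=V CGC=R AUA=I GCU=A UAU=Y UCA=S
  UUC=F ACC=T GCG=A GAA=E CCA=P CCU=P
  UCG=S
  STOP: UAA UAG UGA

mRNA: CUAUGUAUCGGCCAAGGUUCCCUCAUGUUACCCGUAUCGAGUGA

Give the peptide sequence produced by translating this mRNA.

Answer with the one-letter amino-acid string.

start AUG at pos 2
pos 2: AUG -> M; peptide=M
pos 5: UAU -> Y; peptide=MY
pos 8: CGG -> R; peptide=MYR
pos 11: CCA -> P; peptide=MYRP
pos 14: AGG -> R; peptide=MYRPR
pos 17: UUC -> F; peptide=MYRPRF
pos 20: CCU -> P; peptide=MYRPRFP
pos 23: CAU -> H; peptide=MYRPRFPH
pos 26: GUU -> V; peptide=MYRPRFPHV
pos 29: ACC -> T; peptide=MYRPRFPHVT
pos 32: CGU -> R; peptide=MYRPRFPHVTR
pos 35: AUC -> I; peptide=MYRPRFPHVTRI
pos 38: GAG -> E; peptide=MYRPRFPHVTRIE
pos 41: UGA -> STOP

Answer: MYRPRFPHVTRIE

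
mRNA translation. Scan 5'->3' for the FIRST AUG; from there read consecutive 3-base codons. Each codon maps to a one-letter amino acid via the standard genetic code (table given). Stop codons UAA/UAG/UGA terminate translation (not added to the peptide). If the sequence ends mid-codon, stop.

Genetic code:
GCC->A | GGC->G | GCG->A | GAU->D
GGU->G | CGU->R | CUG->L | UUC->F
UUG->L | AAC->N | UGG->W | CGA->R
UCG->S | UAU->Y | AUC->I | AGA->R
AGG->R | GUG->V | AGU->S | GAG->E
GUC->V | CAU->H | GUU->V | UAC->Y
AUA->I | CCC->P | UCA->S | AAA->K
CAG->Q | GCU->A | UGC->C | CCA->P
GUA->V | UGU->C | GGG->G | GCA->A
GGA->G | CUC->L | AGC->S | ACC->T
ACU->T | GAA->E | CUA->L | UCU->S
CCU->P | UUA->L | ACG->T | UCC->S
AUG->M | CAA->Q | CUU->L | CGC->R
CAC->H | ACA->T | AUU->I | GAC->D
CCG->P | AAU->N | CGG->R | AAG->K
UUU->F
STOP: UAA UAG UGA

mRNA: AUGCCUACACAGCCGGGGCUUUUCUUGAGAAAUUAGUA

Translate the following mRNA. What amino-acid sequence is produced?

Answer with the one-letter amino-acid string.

Answer: MPTQPGLFLRN

Derivation:
start AUG at pos 0
pos 0: AUG -> M; peptide=M
pos 3: CCU -> P; peptide=MP
pos 6: ACA -> T; peptide=MPT
pos 9: CAG -> Q; peptide=MPTQ
pos 12: CCG -> P; peptide=MPTQP
pos 15: GGG -> G; peptide=MPTQPG
pos 18: CUU -> L; peptide=MPTQPGL
pos 21: UUC -> F; peptide=MPTQPGLF
pos 24: UUG -> L; peptide=MPTQPGLFL
pos 27: AGA -> R; peptide=MPTQPGLFLR
pos 30: AAU -> N; peptide=MPTQPGLFLRN
pos 33: UAG -> STOP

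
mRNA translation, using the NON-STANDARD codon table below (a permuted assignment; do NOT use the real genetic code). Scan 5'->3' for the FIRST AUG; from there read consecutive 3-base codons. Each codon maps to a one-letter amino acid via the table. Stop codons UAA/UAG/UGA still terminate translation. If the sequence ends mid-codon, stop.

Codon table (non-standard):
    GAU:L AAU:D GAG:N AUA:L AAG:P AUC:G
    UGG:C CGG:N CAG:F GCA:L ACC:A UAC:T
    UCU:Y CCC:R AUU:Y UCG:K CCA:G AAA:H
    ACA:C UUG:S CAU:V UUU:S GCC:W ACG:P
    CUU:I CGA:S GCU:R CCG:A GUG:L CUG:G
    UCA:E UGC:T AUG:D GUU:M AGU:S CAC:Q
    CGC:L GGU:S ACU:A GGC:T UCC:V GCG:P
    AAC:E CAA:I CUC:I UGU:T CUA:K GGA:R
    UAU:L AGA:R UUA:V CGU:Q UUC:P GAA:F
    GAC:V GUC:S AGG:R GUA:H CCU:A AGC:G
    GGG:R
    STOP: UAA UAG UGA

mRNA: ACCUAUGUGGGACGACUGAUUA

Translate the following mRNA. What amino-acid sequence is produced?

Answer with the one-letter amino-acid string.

Answer: DCVV

Derivation:
start AUG at pos 4
pos 4: AUG -> D; peptide=D
pos 7: UGG -> C; peptide=DC
pos 10: GAC -> V; peptide=DCV
pos 13: GAC -> V; peptide=DCVV
pos 16: UGA -> STOP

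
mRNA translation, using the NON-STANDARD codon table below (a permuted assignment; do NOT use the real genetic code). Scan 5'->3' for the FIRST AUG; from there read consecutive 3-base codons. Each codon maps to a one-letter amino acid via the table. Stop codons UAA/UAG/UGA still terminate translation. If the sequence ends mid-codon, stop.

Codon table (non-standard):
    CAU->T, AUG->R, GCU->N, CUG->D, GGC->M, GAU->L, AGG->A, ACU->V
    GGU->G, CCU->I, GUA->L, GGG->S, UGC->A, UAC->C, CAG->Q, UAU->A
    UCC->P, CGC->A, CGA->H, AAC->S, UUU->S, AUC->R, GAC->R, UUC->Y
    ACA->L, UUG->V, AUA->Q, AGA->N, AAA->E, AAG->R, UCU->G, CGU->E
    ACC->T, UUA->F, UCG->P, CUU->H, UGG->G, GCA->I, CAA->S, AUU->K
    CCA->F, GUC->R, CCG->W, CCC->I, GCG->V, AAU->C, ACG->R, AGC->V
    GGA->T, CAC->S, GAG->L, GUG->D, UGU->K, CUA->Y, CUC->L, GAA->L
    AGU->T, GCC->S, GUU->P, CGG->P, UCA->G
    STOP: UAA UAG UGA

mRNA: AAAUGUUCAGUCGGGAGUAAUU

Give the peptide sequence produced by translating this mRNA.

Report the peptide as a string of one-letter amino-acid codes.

start AUG at pos 2
pos 2: AUG -> R; peptide=R
pos 5: UUC -> Y; peptide=RY
pos 8: AGU -> T; peptide=RYT
pos 11: CGG -> P; peptide=RYTP
pos 14: GAG -> L; peptide=RYTPL
pos 17: UAA -> STOP

Answer: RYTPL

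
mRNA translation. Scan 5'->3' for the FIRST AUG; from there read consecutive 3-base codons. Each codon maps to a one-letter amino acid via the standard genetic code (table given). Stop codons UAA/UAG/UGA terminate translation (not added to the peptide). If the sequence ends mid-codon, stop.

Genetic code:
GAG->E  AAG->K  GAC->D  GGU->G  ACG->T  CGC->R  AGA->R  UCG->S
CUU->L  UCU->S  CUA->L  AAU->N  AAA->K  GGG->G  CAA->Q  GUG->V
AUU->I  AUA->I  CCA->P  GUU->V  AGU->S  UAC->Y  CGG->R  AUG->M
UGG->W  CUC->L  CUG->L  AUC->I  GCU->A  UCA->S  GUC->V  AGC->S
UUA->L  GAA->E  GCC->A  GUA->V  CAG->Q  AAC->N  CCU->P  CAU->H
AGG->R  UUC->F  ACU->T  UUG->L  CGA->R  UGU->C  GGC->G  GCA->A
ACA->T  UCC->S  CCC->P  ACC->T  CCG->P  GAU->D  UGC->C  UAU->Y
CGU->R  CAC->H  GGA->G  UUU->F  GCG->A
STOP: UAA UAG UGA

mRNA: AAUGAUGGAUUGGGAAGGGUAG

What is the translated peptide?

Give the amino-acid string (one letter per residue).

Answer: MMDWEG

Derivation:
start AUG at pos 1
pos 1: AUG -> M; peptide=M
pos 4: AUG -> M; peptide=MM
pos 7: GAU -> D; peptide=MMD
pos 10: UGG -> W; peptide=MMDW
pos 13: GAA -> E; peptide=MMDWE
pos 16: GGG -> G; peptide=MMDWEG
pos 19: UAG -> STOP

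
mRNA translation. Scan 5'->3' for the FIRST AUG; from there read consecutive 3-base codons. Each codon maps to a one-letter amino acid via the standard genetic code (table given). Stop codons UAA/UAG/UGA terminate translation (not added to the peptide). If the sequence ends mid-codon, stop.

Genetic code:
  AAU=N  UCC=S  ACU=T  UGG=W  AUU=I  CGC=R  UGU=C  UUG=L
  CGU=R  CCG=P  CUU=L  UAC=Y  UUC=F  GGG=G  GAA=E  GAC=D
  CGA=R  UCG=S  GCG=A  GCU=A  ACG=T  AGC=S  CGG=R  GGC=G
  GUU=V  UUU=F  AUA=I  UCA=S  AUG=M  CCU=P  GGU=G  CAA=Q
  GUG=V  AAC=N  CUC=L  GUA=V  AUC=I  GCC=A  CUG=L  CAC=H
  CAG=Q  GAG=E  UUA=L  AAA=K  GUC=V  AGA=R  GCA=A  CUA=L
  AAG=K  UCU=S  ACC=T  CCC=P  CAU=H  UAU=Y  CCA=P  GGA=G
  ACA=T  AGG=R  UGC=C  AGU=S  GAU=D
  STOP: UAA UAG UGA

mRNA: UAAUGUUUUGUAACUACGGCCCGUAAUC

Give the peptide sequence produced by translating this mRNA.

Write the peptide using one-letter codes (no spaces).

start AUG at pos 2
pos 2: AUG -> M; peptide=M
pos 5: UUU -> F; peptide=MF
pos 8: UGU -> C; peptide=MFC
pos 11: AAC -> N; peptide=MFCN
pos 14: UAC -> Y; peptide=MFCNY
pos 17: GGC -> G; peptide=MFCNYG
pos 20: CCG -> P; peptide=MFCNYGP
pos 23: UAA -> STOP

Answer: MFCNYGP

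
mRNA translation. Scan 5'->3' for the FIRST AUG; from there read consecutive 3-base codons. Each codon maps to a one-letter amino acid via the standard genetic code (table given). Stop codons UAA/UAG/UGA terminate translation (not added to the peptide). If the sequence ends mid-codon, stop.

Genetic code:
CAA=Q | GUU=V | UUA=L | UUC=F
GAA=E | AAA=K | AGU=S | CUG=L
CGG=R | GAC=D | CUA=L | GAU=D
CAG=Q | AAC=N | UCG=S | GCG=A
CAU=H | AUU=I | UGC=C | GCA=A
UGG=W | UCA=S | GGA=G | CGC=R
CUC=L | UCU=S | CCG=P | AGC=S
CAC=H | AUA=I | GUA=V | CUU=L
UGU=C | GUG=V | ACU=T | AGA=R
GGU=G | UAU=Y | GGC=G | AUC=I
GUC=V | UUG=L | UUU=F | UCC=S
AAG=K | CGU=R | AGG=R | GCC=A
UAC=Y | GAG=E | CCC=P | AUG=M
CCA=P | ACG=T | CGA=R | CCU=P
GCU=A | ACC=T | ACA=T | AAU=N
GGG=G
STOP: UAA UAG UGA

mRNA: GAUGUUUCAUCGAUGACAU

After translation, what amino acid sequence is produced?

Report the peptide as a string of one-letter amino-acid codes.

start AUG at pos 1
pos 1: AUG -> M; peptide=M
pos 4: UUU -> F; peptide=MF
pos 7: CAU -> H; peptide=MFH
pos 10: CGA -> R; peptide=MFHR
pos 13: UGA -> STOP

Answer: MFHR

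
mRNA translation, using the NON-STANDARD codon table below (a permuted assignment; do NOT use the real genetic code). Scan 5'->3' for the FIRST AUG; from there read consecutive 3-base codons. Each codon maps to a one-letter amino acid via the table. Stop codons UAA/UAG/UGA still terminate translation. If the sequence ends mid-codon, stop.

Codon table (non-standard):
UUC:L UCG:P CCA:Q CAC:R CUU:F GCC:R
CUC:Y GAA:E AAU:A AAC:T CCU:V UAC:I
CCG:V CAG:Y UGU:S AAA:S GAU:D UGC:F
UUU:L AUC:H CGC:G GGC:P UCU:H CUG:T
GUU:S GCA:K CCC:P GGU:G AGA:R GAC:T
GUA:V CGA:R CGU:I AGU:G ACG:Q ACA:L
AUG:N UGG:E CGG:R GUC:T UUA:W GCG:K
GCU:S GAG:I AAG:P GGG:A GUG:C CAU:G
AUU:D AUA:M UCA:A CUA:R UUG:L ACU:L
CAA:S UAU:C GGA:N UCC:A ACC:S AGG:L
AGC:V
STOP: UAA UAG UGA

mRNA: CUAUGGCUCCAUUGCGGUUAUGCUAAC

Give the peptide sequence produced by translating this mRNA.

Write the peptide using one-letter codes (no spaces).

Answer: NSQLRWF

Derivation:
start AUG at pos 2
pos 2: AUG -> N; peptide=N
pos 5: GCU -> S; peptide=NS
pos 8: CCA -> Q; peptide=NSQ
pos 11: UUG -> L; peptide=NSQL
pos 14: CGG -> R; peptide=NSQLR
pos 17: UUA -> W; peptide=NSQLRW
pos 20: UGC -> F; peptide=NSQLRWF
pos 23: UAA -> STOP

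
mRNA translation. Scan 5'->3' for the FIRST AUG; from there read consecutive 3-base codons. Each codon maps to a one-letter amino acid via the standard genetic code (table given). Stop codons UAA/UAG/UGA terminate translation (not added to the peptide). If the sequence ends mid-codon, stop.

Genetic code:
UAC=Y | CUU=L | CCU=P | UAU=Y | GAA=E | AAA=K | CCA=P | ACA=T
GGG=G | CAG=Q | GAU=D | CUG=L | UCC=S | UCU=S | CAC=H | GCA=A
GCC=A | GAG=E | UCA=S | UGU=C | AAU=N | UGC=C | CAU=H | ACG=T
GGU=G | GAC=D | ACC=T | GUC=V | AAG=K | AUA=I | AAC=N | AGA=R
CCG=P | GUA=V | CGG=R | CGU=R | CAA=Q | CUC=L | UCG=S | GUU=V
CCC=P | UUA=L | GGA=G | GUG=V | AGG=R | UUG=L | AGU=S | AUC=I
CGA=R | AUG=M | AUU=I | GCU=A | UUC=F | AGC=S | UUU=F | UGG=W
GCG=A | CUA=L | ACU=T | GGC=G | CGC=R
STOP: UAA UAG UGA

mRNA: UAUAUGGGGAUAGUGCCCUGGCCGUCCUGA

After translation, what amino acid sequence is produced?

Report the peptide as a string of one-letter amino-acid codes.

Answer: MGIVPWPS

Derivation:
start AUG at pos 3
pos 3: AUG -> M; peptide=M
pos 6: GGG -> G; peptide=MG
pos 9: AUA -> I; peptide=MGI
pos 12: GUG -> V; peptide=MGIV
pos 15: CCC -> P; peptide=MGIVP
pos 18: UGG -> W; peptide=MGIVPW
pos 21: CCG -> P; peptide=MGIVPWP
pos 24: UCC -> S; peptide=MGIVPWPS
pos 27: UGA -> STOP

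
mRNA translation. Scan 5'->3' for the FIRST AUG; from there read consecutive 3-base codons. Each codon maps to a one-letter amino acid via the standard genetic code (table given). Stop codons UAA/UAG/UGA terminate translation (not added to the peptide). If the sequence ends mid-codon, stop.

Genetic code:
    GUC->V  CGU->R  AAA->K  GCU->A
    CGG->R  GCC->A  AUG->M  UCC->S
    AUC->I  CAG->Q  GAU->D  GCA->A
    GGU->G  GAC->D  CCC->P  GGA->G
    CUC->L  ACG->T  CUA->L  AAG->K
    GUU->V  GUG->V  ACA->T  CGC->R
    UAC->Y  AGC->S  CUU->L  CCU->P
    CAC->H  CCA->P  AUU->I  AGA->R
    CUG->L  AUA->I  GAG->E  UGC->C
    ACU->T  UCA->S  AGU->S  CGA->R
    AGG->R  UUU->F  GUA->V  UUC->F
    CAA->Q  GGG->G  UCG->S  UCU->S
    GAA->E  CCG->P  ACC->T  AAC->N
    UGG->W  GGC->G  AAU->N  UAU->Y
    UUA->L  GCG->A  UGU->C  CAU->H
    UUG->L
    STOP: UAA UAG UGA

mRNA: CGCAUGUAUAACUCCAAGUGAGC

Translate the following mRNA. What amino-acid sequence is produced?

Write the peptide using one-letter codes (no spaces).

Answer: MYNSK

Derivation:
start AUG at pos 3
pos 3: AUG -> M; peptide=M
pos 6: UAU -> Y; peptide=MY
pos 9: AAC -> N; peptide=MYN
pos 12: UCC -> S; peptide=MYNS
pos 15: AAG -> K; peptide=MYNSK
pos 18: UGA -> STOP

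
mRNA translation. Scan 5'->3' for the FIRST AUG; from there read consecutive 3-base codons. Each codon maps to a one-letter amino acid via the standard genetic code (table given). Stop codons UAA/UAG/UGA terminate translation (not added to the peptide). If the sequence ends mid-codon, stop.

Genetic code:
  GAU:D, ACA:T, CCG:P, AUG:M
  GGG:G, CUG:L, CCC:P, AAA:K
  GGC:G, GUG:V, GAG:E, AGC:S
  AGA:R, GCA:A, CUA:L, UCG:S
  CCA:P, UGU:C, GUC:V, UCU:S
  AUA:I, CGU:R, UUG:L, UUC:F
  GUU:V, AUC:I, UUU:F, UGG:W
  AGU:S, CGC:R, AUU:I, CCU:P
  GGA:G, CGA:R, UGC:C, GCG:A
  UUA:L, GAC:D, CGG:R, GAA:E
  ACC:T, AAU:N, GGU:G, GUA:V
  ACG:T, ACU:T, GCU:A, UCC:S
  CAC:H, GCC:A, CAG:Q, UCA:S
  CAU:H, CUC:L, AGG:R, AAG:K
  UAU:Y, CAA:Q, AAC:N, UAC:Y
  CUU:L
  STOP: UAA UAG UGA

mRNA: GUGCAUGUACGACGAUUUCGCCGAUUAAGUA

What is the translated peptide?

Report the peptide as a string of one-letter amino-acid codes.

Answer: MYDDFAD

Derivation:
start AUG at pos 4
pos 4: AUG -> M; peptide=M
pos 7: UAC -> Y; peptide=MY
pos 10: GAC -> D; peptide=MYD
pos 13: GAU -> D; peptide=MYDD
pos 16: UUC -> F; peptide=MYDDF
pos 19: GCC -> A; peptide=MYDDFA
pos 22: GAU -> D; peptide=MYDDFAD
pos 25: UAA -> STOP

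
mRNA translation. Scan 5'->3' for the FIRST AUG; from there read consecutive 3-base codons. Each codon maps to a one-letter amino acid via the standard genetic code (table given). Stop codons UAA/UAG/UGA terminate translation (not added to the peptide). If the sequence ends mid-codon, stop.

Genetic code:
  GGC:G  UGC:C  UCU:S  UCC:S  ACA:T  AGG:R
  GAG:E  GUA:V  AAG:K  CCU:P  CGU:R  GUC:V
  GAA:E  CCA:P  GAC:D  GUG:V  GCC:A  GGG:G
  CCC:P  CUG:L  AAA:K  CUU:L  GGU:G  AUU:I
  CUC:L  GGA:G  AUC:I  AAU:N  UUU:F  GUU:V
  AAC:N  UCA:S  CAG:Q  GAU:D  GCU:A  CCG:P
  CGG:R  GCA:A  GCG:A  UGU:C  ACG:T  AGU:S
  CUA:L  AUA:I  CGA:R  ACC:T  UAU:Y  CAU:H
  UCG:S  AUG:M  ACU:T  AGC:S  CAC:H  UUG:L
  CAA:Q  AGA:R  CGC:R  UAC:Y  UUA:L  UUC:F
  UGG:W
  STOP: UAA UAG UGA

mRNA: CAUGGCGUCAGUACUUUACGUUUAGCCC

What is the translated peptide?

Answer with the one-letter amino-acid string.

Answer: MASVLYV

Derivation:
start AUG at pos 1
pos 1: AUG -> M; peptide=M
pos 4: GCG -> A; peptide=MA
pos 7: UCA -> S; peptide=MAS
pos 10: GUA -> V; peptide=MASV
pos 13: CUU -> L; peptide=MASVL
pos 16: UAC -> Y; peptide=MASVLY
pos 19: GUU -> V; peptide=MASVLYV
pos 22: UAG -> STOP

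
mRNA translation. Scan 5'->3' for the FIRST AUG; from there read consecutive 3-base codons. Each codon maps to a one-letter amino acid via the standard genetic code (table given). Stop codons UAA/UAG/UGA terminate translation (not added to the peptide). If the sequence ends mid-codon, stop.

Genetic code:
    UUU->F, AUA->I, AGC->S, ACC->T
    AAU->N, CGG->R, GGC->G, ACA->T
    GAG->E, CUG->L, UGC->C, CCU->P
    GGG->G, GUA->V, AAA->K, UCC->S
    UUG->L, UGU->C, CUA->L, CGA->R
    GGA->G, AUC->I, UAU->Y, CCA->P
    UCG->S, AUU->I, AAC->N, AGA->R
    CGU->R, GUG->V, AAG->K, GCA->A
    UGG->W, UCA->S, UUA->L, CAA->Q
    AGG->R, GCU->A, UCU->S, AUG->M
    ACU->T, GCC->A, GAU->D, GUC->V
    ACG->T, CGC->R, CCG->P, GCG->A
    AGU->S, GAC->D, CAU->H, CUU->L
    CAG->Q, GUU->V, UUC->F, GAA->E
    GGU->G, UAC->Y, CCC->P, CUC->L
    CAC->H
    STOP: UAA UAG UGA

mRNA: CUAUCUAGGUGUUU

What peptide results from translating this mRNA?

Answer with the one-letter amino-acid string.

Answer: (empty: no AUG start codon)

Derivation:
no AUG start codon found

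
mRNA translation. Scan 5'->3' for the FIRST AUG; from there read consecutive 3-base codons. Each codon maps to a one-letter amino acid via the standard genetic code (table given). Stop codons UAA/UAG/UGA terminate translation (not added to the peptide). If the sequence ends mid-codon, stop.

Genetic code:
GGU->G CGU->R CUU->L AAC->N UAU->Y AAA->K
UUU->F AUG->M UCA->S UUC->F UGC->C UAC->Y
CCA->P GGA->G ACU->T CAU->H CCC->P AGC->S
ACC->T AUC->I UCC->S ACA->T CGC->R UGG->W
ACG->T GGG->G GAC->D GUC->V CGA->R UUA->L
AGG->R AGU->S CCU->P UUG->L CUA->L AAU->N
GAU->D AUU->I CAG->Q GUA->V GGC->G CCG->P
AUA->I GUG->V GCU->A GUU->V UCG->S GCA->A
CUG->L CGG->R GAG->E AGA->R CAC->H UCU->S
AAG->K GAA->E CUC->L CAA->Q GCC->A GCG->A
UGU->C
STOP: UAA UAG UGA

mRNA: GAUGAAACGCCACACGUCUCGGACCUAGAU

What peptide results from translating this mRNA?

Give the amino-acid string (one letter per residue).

start AUG at pos 1
pos 1: AUG -> M; peptide=M
pos 4: AAA -> K; peptide=MK
pos 7: CGC -> R; peptide=MKR
pos 10: CAC -> H; peptide=MKRH
pos 13: ACG -> T; peptide=MKRHT
pos 16: UCU -> S; peptide=MKRHTS
pos 19: CGG -> R; peptide=MKRHTSR
pos 22: ACC -> T; peptide=MKRHTSRT
pos 25: UAG -> STOP

Answer: MKRHTSRT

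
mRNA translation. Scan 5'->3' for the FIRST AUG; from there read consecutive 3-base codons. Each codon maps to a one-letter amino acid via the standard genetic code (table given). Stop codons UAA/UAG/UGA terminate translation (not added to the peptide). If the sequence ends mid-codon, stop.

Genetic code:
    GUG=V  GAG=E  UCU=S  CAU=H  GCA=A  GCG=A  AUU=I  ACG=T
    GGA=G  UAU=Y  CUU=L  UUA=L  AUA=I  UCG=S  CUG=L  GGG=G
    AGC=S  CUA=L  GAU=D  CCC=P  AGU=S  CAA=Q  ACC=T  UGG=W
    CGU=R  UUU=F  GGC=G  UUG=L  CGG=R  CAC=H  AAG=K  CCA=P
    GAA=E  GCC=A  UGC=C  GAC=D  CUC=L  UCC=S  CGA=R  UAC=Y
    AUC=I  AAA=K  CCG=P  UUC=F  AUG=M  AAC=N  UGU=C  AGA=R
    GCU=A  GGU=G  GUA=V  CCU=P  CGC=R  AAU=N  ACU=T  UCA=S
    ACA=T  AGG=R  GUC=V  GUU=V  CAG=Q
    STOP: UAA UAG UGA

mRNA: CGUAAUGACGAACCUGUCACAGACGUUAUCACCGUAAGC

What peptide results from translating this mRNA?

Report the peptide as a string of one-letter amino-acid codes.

Answer: MTNLSQTLSP

Derivation:
start AUG at pos 4
pos 4: AUG -> M; peptide=M
pos 7: ACG -> T; peptide=MT
pos 10: AAC -> N; peptide=MTN
pos 13: CUG -> L; peptide=MTNL
pos 16: UCA -> S; peptide=MTNLS
pos 19: CAG -> Q; peptide=MTNLSQ
pos 22: ACG -> T; peptide=MTNLSQT
pos 25: UUA -> L; peptide=MTNLSQTL
pos 28: UCA -> S; peptide=MTNLSQTLS
pos 31: CCG -> P; peptide=MTNLSQTLSP
pos 34: UAA -> STOP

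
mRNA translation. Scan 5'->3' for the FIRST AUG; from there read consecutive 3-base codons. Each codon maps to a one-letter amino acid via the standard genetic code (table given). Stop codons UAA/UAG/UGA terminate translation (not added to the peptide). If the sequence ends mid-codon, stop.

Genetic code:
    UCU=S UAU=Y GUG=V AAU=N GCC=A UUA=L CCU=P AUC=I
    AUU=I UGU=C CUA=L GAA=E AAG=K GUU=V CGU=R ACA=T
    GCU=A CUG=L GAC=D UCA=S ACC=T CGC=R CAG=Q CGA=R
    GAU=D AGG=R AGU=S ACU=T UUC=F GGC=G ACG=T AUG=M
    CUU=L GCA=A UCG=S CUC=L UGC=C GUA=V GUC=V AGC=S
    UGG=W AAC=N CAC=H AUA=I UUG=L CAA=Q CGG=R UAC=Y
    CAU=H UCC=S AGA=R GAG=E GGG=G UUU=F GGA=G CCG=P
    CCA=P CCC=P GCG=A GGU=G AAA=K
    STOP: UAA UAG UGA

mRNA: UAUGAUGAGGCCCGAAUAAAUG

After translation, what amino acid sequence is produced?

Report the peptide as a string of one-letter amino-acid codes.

start AUG at pos 1
pos 1: AUG -> M; peptide=M
pos 4: AUG -> M; peptide=MM
pos 7: AGG -> R; peptide=MMR
pos 10: CCC -> P; peptide=MMRP
pos 13: GAA -> E; peptide=MMRPE
pos 16: UAA -> STOP

Answer: MMRPE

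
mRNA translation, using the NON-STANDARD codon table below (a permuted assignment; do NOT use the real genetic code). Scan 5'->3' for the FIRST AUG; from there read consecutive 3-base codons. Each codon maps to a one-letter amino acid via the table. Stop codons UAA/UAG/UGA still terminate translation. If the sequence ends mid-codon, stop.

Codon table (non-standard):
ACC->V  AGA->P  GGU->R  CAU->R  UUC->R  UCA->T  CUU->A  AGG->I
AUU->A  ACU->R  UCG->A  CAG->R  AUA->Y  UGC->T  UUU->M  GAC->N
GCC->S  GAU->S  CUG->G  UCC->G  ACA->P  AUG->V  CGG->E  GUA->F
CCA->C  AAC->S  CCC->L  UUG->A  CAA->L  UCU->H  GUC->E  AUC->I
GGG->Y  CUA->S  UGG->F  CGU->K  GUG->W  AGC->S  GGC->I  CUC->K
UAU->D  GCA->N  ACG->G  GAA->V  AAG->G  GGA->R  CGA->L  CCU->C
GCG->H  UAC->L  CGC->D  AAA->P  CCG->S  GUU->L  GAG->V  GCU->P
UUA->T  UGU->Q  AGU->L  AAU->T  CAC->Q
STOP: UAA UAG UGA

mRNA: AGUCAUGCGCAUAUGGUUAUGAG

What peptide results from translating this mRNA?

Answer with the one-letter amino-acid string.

start AUG at pos 4
pos 4: AUG -> V; peptide=V
pos 7: CGC -> D; peptide=VD
pos 10: AUA -> Y; peptide=VDY
pos 13: UGG -> F; peptide=VDYF
pos 16: UUA -> T; peptide=VDYFT
pos 19: UGA -> STOP

Answer: VDYFT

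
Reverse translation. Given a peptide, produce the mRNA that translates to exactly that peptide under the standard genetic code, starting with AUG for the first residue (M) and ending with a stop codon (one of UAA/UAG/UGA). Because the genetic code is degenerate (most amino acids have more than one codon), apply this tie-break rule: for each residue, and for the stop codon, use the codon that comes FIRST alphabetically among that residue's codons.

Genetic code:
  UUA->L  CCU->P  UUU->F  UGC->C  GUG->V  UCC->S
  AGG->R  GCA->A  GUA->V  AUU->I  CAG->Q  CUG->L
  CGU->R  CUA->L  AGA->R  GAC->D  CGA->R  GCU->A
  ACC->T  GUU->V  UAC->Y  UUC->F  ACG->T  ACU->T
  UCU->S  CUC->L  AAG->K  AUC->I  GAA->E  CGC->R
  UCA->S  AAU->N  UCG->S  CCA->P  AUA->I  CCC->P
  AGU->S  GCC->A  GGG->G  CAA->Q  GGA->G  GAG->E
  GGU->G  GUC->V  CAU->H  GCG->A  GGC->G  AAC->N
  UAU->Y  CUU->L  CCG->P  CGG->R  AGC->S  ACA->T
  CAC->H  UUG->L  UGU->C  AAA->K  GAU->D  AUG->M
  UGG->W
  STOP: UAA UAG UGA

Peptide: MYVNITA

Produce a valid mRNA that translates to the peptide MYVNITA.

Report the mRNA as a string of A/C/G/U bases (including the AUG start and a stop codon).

Answer: mRNA: AUGUACGUAAACAUAACAGCAUAA

Derivation:
residue 1: M -> AUG (start codon)
residue 2: Y codons sorted = UAC,UAU -> pick first = UAC
residue 3: V codons sorted = GUA,GUC,GUG,GUU -> pick first = GUA
residue 4: N codons sorted = AAC,AAU -> pick first = AAC
residue 5: I codons sorted = AUA,AUC,AUU -> pick first = AUA
residue 6: T codons sorted = ACA,ACC,ACG,ACU -> pick first = ACA
residue 7: A codons sorted = GCA,GCC,GCG,GCU -> pick first = GCA
terminator: stop codons sorted = UAA,UAG,UGA -> pick first = UAA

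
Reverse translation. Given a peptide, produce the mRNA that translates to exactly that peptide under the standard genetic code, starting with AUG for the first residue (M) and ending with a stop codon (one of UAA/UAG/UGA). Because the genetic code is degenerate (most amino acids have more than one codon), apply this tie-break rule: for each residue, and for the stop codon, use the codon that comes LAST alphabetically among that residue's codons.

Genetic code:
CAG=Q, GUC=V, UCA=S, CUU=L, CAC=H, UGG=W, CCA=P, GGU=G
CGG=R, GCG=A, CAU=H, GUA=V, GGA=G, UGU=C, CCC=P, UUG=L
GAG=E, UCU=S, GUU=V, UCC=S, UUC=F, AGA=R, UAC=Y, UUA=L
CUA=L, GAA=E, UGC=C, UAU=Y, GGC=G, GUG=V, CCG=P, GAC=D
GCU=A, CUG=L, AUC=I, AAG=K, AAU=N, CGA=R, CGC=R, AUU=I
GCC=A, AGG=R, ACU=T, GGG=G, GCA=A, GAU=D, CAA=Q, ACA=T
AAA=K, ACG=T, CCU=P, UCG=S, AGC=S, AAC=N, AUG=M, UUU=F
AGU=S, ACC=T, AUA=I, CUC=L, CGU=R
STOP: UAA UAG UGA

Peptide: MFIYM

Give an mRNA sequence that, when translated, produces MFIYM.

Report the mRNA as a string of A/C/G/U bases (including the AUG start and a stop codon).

Answer: mRNA: AUGUUUAUUUAUAUGUGA

Derivation:
residue 1: M -> AUG (start codon)
residue 2: F codons sorted = UUC,UUU -> pick last = UUU
residue 3: I codons sorted = AUA,AUC,AUU -> pick last = AUU
residue 4: Y codons sorted = UAC,UAU -> pick last = UAU
residue 5: M -> AUG (only codon)
terminator: stop codons sorted = UAA,UAG,UGA -> pick last = UGA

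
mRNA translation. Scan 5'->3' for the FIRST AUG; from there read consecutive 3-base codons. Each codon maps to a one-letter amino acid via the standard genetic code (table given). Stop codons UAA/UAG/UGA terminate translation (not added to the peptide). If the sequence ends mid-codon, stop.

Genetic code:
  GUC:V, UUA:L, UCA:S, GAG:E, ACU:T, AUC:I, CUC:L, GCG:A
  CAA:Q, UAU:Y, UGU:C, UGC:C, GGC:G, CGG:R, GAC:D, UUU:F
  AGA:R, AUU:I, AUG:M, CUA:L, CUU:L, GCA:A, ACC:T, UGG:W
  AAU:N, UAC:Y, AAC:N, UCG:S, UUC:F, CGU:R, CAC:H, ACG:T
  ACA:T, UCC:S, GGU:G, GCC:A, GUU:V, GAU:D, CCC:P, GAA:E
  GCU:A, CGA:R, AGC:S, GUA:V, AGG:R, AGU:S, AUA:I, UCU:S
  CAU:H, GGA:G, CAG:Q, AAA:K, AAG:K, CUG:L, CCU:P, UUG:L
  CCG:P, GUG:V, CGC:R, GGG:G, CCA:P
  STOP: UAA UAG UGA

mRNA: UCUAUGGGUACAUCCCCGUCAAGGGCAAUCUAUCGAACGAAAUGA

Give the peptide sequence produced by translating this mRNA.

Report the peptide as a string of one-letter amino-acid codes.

start AUG at pos 3
pos 3: AUG -> M; peptide=M
pos 6: GGU -> G; peptide=MG
pos 9: ACA -> T; peptide=MGT
pos 12: UCC -> S; peptide=MGTS
pos 15: CCG -> P; peptide=MGTSP
pos 18: UCA -> S; peptide=MGTSPS
pos 21: AGG -> R; peptide=MGTSPSR
pos 24: GCA -> A; peptide=MGTSPSRA
pos 27: AUC -> I; peptide=MGTSPSRAI
pos 30: UAU -> Y; peptide=MGTSPSRAIY
pos 33: CGA -> R; peptide=MGTSPSRAIYR
pos 36: ACG -> T; peptide=MGTSPSRAIYRT
pos 39: AAA -> K; peptide=MGTSPSRAIYRTK
pos 42: UGA -> STOP

Answer: MGTSPSRAIYRTK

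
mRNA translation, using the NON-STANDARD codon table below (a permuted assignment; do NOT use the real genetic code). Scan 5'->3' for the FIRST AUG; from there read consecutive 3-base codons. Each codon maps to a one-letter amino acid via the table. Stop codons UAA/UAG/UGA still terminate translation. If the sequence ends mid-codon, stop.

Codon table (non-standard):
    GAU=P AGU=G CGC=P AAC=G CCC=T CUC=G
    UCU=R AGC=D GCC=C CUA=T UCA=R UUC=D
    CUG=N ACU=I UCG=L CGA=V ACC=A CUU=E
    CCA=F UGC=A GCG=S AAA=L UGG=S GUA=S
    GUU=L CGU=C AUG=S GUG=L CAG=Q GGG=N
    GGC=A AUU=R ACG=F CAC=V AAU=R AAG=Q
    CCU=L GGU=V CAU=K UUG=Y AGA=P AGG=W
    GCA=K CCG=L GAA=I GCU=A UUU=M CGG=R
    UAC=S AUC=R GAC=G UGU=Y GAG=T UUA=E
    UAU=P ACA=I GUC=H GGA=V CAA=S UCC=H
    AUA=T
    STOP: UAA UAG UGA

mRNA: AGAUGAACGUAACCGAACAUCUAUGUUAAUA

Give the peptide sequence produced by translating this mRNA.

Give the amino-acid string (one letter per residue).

Answer: SGSAIKTY

Derivation:
start AUG at pos 2
pos 2: AUG -> S; peptide=S
pos 5: AAC -> G; peptide=SG
pos 8: GUA -> S; peptide=SGS
pos 11: ACC -> A; peptide=SGSA
pos 14: GAA -> I; peptide=SGSAI
pos 17: CAU -> K; peptide=SGSAIK
pos 20: CUA -> T; peptide=SGSAIKT
pos 23: UGU -> Y; peptide=SGSAIKTY
pos 26: UAA -> STOP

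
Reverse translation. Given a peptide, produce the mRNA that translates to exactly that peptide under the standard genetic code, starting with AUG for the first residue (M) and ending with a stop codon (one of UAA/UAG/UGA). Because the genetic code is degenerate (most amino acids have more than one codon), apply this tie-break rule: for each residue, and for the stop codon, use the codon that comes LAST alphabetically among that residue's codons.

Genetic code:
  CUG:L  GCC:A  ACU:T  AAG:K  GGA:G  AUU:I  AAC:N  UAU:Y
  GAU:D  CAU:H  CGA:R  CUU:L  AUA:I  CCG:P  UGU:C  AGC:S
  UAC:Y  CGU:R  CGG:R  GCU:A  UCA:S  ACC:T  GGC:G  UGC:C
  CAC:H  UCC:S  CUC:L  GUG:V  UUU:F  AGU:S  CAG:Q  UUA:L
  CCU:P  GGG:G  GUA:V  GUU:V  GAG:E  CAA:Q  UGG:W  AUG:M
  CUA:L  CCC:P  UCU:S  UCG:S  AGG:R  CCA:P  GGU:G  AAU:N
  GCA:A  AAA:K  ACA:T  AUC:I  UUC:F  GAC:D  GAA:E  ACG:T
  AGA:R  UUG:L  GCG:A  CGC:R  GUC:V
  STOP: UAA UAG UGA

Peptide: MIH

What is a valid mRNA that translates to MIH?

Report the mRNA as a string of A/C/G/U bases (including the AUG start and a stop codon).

Answer: mRNA: AUGAUUCAUUGA

Derivation:
residue 1: M -> AUG (start codon)
residue 2: I codons sorted = AUA,AUC,AUU -> pick last = AUU
residue 3: H codons sorted = CAC,CAU -> pick last = CAU
terminator: stop codons sorted = UAA,UAG,UGA -> pick last = UGA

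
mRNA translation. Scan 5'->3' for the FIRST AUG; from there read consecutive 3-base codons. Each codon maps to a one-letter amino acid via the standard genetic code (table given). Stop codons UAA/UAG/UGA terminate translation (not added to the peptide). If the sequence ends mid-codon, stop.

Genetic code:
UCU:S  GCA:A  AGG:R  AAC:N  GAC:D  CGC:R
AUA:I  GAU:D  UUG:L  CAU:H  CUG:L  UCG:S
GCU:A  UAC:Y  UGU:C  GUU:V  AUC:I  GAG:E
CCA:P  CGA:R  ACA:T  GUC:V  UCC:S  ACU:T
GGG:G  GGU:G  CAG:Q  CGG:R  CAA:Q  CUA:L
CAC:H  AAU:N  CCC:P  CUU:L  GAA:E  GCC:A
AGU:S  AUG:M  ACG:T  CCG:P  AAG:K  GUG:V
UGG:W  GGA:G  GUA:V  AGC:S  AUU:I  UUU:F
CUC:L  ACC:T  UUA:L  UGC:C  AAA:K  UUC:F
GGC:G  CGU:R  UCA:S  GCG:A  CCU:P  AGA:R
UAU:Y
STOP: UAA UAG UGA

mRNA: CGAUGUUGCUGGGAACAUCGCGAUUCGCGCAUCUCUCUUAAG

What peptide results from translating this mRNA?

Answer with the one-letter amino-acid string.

start AUG at pos 2
pos 2: AUG -> M; peptide=M
pos 5: UUG -> L; peptide=ML
pos 8: CUG -> L; peptide=MLL
pos 11: GGA -> G; peptide=MLLG
pos 14: ACA -> T; peptide=MLLGT
pos 17: UCG -> S; peptide=MLLGTS
pos 20: CGA -> R; peptide=MLLGTSR
pos 23: UUC -> F; peptide=MLLGTSRF
pos 26: GCG -> A; peptide=MLLGTSRFA
pos 29: CAU -> H; peptide=MLLGTSRFAH
pos 32: CUC -> L; peptide=MLLGTSRFAHL
pos 35: UCU -> S; peptide=MLLGTSRFAHLS
pos 38: UAA -> STOP

Answer: MLLGTSRFAHLS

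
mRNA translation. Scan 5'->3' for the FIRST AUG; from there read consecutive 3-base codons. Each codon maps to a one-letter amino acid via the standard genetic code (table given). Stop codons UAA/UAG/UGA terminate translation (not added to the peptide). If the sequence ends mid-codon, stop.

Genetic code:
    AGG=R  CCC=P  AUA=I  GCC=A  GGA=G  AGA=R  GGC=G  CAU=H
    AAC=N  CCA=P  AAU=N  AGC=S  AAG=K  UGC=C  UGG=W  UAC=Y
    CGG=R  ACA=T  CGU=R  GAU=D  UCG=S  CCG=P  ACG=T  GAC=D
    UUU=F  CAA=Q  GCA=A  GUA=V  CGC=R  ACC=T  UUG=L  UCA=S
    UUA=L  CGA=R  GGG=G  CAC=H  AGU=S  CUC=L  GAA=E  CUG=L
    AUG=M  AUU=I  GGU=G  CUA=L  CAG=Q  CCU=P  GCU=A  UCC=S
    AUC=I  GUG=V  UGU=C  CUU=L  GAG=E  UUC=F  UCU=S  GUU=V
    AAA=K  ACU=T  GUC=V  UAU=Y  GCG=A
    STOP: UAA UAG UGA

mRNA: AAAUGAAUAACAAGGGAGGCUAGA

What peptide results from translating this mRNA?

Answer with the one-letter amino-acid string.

Answer: MNNKGG

Derivation:
start AUG at pos 2
pos 2: AUG -> M; peptide=M
pos 5: AAU -> N; peptide=MN
pos 8: AAC -> N; peptide=MNN
pos 11: AAG -> K; peptide=MNNK
pos 14: GGA -> G; peptide=MNNKG
pos 17: GGC -> G; peptide=MNNKGG
pos 20: UAG -> STOP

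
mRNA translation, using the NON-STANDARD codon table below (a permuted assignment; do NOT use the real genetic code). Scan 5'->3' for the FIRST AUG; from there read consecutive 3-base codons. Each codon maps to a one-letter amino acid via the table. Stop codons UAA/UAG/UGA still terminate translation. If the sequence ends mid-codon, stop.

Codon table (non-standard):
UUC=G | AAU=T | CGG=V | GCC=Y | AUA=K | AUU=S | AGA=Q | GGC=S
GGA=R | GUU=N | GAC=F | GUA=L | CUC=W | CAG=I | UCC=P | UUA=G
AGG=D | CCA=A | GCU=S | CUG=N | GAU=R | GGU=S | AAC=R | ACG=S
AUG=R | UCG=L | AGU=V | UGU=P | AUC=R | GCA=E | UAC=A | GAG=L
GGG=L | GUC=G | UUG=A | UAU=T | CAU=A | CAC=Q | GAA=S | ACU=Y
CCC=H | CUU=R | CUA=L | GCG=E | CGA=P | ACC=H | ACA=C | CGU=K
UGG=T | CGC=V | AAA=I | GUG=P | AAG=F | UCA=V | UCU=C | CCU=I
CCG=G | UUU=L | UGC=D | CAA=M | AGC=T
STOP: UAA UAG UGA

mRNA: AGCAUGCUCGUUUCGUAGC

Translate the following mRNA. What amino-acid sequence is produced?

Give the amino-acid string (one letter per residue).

Answer: RWNL

Derivation:
start AUG at pos 3
pos 3: AUG -> R; peptide=R
pos 6: CUC -> W; peptide=RW
pos 9: GUU -> N; peptide=RWN
pos 12: UCG -> L; peptide=RWNL
pos 15: UAG -> STOP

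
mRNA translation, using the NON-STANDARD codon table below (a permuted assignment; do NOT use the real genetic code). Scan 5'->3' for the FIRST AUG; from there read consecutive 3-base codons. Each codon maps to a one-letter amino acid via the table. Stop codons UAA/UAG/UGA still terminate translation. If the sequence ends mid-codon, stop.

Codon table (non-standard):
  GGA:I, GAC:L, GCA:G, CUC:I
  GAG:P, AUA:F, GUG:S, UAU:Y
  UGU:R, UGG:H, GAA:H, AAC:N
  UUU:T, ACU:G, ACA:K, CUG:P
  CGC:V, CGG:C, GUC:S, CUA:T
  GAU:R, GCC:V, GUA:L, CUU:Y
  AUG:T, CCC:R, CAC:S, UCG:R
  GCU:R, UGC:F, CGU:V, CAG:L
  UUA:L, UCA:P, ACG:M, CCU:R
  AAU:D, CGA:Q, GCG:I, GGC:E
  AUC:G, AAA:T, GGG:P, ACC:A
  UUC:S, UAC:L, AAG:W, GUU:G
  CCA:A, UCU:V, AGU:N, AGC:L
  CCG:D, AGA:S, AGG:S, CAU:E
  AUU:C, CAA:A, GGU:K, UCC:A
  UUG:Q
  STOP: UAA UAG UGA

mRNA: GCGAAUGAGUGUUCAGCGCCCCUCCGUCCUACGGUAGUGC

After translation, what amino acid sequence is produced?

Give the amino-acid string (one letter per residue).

Answer: TNGLVRASTC

Derivation:
start AUG at pos 4
pos 4: AUG -> T; peptide=T
pos 7: AGU -> N; peptide=TN
pos 10: GUU -> G; peptide=TNG
pos 13: CAG -> L; peptide=TNGL
pos 16: CGC -> V; peptide=TNGLV
pos 19: CCC -> R; peptide=TNGLVR
pos 22: UCC -> A; peptide=TNGLVRA
pos 25: GUC -> S; peptide=TNGLVRAS
pos 28: CUA -> T; peptide=TNGLVRAST
pos 31: CGG -> C; peptide=TNGLVRASTC
pos 34: UAG -> STOP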